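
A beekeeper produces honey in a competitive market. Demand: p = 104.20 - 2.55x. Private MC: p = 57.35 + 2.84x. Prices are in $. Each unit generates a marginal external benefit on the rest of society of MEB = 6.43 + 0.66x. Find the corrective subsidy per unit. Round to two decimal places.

subsidy = $13.86 per unit

Social marginal cost = private MC − MEB = 50.92 + 2.18x.
Set SMC = demand: 50.92 + 2.18x = 104.20 - 2.55x → x* = 11.2643.
The Pigouvian subsidy equals MEB at x*: 6.43 + 0.66×11.2643 = 13.8644.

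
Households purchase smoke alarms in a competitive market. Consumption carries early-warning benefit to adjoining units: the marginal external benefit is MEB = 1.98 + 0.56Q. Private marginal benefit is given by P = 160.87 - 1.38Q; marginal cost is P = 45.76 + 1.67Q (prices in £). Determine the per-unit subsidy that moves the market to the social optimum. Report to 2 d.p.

subsidy = £28.31 per unit

Social marginal benefit = demand + MEB = 162.85 - 0.82Q.
Set SMB = MC: 162.85 - 0.82Q = 45.76 + 1.67Q → Q* = 47.0241.
The Pigouvian subsidy equals MEB at Q*: 1.98 + 0.56×47.0241 = 28.3135.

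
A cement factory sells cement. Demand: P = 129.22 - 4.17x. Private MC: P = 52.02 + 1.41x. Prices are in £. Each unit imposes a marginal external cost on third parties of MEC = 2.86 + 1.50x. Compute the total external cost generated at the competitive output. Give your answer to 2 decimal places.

£183.13

Market equilibrium (private): 52.02 + 1.41x = 129.22 - 4.17x → x_m = 13.8351.
Total external cost = ∫₀^{x_m} (2.86 + 1.50x) dx = 2.86×13.8351 + ½×1.50×13.8351² = 183.1259.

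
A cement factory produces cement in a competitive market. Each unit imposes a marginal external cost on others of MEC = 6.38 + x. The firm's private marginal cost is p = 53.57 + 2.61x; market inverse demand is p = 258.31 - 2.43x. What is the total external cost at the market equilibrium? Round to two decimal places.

Market equilibrium (private): 53.57 + 2.61x = 258.31 - 2.43x → x_m = 40.6230.
Total external cost = ∫₀^{x_m} (6.38 + 1.00x) dx = 6.38×40.6230 + ½×1.00×40.6230² = 1084.2888.

1084.29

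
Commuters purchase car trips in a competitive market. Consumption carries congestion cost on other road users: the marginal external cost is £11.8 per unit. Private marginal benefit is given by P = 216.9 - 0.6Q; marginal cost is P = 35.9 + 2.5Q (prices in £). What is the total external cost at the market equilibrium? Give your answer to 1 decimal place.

Market equilibrium (private): 35.9 + 2.5Q = 216.9 - 0.6Q → Q_m = 58.3871.
Total external cost = MEC × Q_m = 11.8 × 58.3871 = 688.9678.

£689.0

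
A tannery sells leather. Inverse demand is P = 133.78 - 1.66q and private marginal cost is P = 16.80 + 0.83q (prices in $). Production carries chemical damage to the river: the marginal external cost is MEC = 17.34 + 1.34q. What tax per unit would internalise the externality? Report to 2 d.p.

Social marginal cost = private MC + MEC = 34.14 + 2.17q.
Set SMC = demand: 34.14 + 2.17q = 133.78 - 1.66q → q* = 26.0157.
The Pigouvian tax equals MEC at q*: 17.34 + 1.34×26.0157 = 52.2010.

tax = $52.20 per unit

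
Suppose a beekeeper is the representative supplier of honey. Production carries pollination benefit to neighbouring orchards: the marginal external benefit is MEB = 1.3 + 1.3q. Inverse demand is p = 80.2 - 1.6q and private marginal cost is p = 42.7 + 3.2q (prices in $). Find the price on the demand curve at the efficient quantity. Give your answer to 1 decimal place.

P = $62.5

Social marginal cost = private MC − MEB = 41.4 + 1.9q.
Set SMC = demand: 41.4 + 1.9q = 80.2 - 1.6q → q* = 11.0857.
Consumer price on the demand curve at q*: 80.2 − 1.6×11.0857 = 62.4629.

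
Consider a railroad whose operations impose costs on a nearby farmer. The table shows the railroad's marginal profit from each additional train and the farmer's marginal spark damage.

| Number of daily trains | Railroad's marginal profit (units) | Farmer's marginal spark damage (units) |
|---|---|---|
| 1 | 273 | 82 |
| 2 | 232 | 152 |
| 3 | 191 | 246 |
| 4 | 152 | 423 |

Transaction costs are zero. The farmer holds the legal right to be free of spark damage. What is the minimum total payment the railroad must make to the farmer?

Efficient level: marginal profit ≥ marginal spark damage through level 2, so k* = 2.
With the farmer holding the right, the railroad must at least compensate total damage at k*: 82 + 152 = 234.

234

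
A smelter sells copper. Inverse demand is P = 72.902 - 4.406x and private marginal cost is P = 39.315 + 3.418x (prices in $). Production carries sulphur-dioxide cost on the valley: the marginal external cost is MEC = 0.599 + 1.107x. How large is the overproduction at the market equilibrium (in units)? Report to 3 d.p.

Market equilibrium (private): 39.315 + 3.418x = 72.902 - 4.406x → x_m = 4.2928.
Social marginal cost = private MC + MEC = 39.914 + 4.525x.
Set SMC = demand: 39.914 + 4.525x = 72.902 - 4.406x → x* = 3.6937.
Gap = |4.2928 − 3.6937| = 0.5991.

0.599 units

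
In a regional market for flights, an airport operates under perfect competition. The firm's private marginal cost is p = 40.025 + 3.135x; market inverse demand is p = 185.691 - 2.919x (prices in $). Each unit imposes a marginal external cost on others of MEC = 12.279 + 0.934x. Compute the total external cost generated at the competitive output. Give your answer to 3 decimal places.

Market equilibrium (private): 40.025 + 3.135x = 185.691 - 2.919x → x_m = 24.0611.
Total external cost = ∫₀^{x_m} (12.279 + 0.934x) dx = 12.279×24.0611 + ½×0.934×24.0611² = 565.8096.

$565.810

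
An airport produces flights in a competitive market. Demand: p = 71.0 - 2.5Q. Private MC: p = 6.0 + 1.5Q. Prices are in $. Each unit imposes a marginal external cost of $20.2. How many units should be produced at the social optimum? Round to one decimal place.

Social marginal cost = private MC + MEC = 26.2 + 1.5Q.
Set SMC = demand: 26.2 + 1.5Q = 71.0 - 2.5Q → Q* = 11.2000.

Q* = 11.2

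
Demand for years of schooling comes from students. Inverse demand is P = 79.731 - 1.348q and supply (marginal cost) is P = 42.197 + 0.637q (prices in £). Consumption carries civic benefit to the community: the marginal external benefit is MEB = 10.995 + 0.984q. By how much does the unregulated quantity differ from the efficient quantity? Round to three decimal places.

Market equilibrium (private): 42.197 + 0.637q = 79.731 - 1.348q → q_m = 18.9088.
Social marginal benefit = demand + MEB = 90.726 - 0.364q.
Set SMB = MC: 90.726 - 0.364q = 42.197 + 0.637q → q* = 48.4805.
Gap = |18.9088 − 48.4805| = 29.5717.

29.572 units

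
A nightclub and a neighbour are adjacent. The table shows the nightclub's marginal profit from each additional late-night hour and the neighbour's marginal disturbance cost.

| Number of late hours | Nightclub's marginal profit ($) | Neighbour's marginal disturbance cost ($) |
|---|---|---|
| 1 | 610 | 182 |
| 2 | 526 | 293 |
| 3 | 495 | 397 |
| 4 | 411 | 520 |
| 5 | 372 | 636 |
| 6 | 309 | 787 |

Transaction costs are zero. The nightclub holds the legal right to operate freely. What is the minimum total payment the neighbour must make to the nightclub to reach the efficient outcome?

$1092

Left alone the nightclub would choose level 6 (marginal profit stays positive).
Efficient level: k* = 3 (marginal profit ≥ marginal disturbance cost through 3).
The neighbour must at least cover the nightclub's forgone profit from cutting 6→3: 411 + 372 + 309 = 1092.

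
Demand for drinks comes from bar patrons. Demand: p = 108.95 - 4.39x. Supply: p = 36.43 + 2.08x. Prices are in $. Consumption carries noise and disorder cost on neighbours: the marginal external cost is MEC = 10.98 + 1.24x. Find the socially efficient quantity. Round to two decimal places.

Social marginal benefit = demand − MEC = 97.97 - 5.63x.
Set SMB = MC: 97.97 - 5.63x = 36.43 + 2.08x → x* = 7.9818.

x* = 7.98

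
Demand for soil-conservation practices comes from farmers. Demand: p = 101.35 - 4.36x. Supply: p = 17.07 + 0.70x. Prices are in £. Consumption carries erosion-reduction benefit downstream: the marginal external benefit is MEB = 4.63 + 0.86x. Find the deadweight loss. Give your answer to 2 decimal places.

DWL = £42.77

Market equilibrium (private): 17.07 + 0.70x = 101.35 - 4.36x → x_m = 16.6561.
Social marginal benefit = demand + MEB = 105.98 - 3.50x.
Set SMB = MC: 105.98 - 3.50x = 17.07 + 0.70x → x* = 21.1690.
The welfare-loss triangle has base |x_m − x*| and height MEB(x_m) (the vertical gap between SMB and MC is zero at x* and MEB at x_m).
DWL = ½ × 4.5129 × 18.9543 = 42.7694.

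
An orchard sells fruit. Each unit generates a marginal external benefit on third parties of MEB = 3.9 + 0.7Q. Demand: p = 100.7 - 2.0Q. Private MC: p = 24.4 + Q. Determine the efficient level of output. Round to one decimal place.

Q* = 34.9

Social marginal cost = private MC − MEB = 20.5 + 0.3Q.
Set SMC = demand: 20.5 + 0.3Q = 100.7 - 2.0Q → Q* = 34.8696.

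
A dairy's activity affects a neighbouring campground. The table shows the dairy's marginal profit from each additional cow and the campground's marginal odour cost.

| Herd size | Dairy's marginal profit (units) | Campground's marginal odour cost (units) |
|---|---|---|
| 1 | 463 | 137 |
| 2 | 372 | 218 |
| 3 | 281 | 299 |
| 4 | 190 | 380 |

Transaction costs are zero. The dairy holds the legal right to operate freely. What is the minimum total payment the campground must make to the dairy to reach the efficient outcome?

471

Left alone the dairy would choose level 4 (marginal profit stays positive).
Efficient level: k* = 2 (marginal profit ≥ marginal odour cost through 2).
The campground must at least cover the dairy's forgone profit from cutting 4→2: 281 + 190 = 471.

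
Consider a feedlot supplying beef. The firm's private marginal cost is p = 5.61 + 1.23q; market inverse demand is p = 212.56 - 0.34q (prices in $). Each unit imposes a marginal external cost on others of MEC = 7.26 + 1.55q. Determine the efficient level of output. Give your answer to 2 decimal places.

Social marginal cost = private MC + MEC = 12.87 + 2.78q.
Set SMC = demand: 12.87 + 2.78q = 212.56 - 0.34q → q* = 64.0032.

q* = 64.00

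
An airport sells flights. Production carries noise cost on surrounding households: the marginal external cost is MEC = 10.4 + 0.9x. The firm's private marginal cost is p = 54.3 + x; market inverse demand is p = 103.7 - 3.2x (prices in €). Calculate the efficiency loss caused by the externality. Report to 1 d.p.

DWL = €43.2

Market equilibrium (private): 54.3 + x = 103.7 - 3.2x → x_m = 11.7619.
Social marginal cost = private MC + MEC = 64.7 + 1.9x.
Set SMC = demand: 64.7 + 1.9x = 103.7 - 3.2x → x* = 7.6471.
The loss is the area between SMC and demand from x* to x_m; with linear curves that's a triangle of height MEC(x_m).
DWL = ½ × 4.1148 × 20.9857 = 43.1760.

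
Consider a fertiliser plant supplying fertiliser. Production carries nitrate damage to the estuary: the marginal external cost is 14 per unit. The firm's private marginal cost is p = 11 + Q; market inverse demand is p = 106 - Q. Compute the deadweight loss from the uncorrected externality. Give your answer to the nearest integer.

Market equilibrium (private): 11 + Q = 106 - Q → Q_m = 47.5000.
Social marginal cost = private MC + MEC = 25 + Q.
Set SMC = demand: 25 + Q = 106 - Q → Q* = 40.5000.
Height of the DWL triangle at Q_m is SMC(Q_m) − demand(Q_m) = MEC(Q_m) = 14.0000.
DWL = ½ × 7.0000 × 14.0000 = 49.0000.

DWL = 49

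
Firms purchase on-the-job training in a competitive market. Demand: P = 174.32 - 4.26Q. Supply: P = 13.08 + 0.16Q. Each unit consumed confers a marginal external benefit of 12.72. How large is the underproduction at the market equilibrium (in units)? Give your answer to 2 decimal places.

Market equilibrium (private): 13.08 + 0.16Q = 174.32 - 4.26Q → Q_m = 36.4796.
Social marginal benefit = demand + MEB = 187.04 - 4.26Q.
Set SMB = MC: 187.04 - 4.26Q = 13.08 + 0.16Q → Q* = 39.3575.
Gap = |36.4796 − 39.3575| = 2.8779.

2.88 units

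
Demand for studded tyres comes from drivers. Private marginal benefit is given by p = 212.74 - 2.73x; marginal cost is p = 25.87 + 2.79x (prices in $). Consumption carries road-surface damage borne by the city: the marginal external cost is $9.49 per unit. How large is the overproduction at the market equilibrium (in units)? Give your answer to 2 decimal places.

1.72 units

Market equilibrium (private): 25.87 + 2.79x = 212.74 - 2.73x → x_m = 33.8533.
Social marginal benefit = demand − MEC = 203.25 - 2.73x.
Set SMB = MC: 203.25 - 2.73x = 25.87 + 2.79x → x* = 32.1341.
Gap = |33.8533 − 32.1341| = 1.7192.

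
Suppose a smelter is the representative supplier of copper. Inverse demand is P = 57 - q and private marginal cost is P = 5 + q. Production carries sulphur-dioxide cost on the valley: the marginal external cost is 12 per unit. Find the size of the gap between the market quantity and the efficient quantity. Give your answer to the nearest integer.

Market equilibrium (private): 5 + q = 57 - q → q_m = 26.0000.
Social marginal cost = private MC + MEC = 17 + q.
Set SMC = demand: 17 + q = 57 - q → q* = 20.0000.
Gap = |26.0000 − 20.0000| = 6.0000.

6 units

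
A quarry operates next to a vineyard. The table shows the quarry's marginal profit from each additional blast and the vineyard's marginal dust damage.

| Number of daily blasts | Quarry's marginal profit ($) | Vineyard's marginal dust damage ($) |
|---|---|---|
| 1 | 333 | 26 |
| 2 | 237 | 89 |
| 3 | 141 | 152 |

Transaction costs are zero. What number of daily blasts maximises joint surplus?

Bargaining reaches the level where marginal profit last exceeds marginal dust damage.
That holds through level 2 (237 ≥ 89) but not at 3 (141 < 152).

2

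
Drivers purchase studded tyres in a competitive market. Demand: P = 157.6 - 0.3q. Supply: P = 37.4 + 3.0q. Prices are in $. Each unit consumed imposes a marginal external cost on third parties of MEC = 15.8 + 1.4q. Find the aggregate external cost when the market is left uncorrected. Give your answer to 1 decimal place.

$1504.2

Market equilibrium (private): 37.4 + 3.0q = 157.6 - 0.3q → q_m = 36.4242.
Total external cost = ∫₀^{q_m} (15.8 + 1.4q) dq = 15.8×36.4242 + ½×1.4×36.4242² = 1504.2080.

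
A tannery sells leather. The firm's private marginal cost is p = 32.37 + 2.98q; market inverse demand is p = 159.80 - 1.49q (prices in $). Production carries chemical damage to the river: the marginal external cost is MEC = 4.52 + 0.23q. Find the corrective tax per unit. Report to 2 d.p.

Social marginal cost = private MC + MEC = 36.89 + 3.21q.
Set SMC = demand: 36.89 + 3.21q = 159.80 - 1.49q → q* = 26.1511.
The Pigouvian tax equals MEC at q*: 4.52 + 0.23×26.1511 = 10.5348.

tax = $10.53 per unit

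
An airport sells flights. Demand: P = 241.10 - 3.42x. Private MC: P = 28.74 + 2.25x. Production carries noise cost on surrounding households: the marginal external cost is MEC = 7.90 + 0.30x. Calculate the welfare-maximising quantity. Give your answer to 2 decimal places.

x* = 34.25

Social marginal cost = private MC + MEC = 36.64 + 2.55x.
Set SMC = demand: 36.64 + 2.55x = 241.10 - 3.42x → x* = 34.2479.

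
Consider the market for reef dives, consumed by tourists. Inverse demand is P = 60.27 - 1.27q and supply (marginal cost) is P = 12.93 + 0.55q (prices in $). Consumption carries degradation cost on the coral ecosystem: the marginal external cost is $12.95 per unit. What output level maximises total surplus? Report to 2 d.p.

Social marginal benefit = demand − MEC = 47.32 - 1.27q.
Set SMB = MC: 47.32 - 1.27q = 12.93 + 0.55q → q* = 18.8956.

q* = 18.90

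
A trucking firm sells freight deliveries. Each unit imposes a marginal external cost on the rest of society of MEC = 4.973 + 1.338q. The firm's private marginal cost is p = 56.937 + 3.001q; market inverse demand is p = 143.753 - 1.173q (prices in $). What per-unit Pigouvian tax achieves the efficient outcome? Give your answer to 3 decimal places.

tax = $24.840 per unit

Social marginal cost = private MC + MEC = 61.910 + 4.339q.
Set SMC = demand: 61.910 + 4.339q = 143.753 - 1.173q → q* = 14.8481.
The Pigouvian tax equals MEC at q*: 4.973 + 1.338×14.8481 = 24.8398.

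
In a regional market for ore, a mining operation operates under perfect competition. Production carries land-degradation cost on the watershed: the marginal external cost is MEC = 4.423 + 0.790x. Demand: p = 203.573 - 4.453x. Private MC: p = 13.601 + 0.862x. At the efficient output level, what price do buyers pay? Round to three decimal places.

Social marginal cost = private MC + MEC = 18.024 + 1.652x.
Set SMC = demand: 18.024 + 1.652x = 203.573 - 4.453x → x* = 30.3930.
Consumer price on the demand curve at x*: 203.573 − 4.453×30.3930 = 68.2330.

P = 68.233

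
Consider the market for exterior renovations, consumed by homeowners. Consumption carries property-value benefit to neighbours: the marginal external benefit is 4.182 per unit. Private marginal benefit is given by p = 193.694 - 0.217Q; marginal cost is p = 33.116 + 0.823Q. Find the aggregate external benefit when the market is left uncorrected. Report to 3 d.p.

645.709

Market equilibrium (private): 33.116 + 0.823Q = 193.694 - 0.217Q → Q_m = 154.4019.
Total external benefit = MEB × Q_m = 4.182 × 154.4019 = 645.7087.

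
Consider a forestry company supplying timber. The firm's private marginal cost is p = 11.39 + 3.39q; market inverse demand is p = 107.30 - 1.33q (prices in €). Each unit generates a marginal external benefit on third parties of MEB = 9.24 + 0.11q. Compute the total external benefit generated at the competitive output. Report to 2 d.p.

Market equilibrium (private): 11.39 + 3.39q = 107.30 - 1.33q → q_m = 20.3199.
Total external benefit = ∫₀^{q_m} (9.24 + 0.11q) dq = 9.24×20.3199 + ½×0.11×20.3199² = 210.4653.

€210.47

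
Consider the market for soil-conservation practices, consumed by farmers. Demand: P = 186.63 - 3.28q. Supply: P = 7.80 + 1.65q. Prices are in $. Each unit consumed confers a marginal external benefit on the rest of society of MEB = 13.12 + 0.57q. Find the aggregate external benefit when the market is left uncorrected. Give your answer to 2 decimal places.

Market equilibrium (private): 7.80 + 1.65q = 186.63 - 3.28q → q_m = 36.2738.
Total external benefit = ∫₀^{q_m} (13.12 + 0.57q) dq = 13.12×36.2738 + ½×0.57×36.2738² = 850.9120.

$850.91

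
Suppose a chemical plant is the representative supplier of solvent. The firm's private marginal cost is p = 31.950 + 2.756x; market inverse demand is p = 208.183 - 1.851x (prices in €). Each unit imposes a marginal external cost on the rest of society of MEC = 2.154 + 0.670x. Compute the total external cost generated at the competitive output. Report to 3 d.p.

Market equilibrium (private): 31.950 + 2.756x = 208.183 - 1.851x → x_m = 38.2533.
Total external cost = ∫₀^{x_m} (2.154 + 0.670x) dx = 2.154×38.2533 + ½×0.670×38.2533² = 572.6081.

€572.608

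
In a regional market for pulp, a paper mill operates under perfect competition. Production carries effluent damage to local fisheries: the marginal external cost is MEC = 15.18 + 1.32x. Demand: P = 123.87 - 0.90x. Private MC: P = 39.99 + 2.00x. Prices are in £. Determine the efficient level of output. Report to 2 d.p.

x* = 16.28

Social marginal cost = private MC + MEC = 55.17 + 3.32x.
Set SMC = demand: 55.17 + 3.32x = 123.87 - 0.90x → x* = 16.2796.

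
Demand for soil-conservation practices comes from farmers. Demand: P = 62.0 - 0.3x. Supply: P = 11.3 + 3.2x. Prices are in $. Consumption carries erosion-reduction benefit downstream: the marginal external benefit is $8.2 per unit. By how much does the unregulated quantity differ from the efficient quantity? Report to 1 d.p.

2.3 units

Market equilibrium (private): 11.3 + 3.2x = 62.0 - 0.3x → x_m = 14.4857.
Social marginal benefit = demand + MEB = 70.2 - 0.3x.
Set SMB = MC: 70.2 - 0.3x = 11.3 + 3.2x → x* = 16.8286.
Gap = |14.4857 − 16.8286| = 2.3429.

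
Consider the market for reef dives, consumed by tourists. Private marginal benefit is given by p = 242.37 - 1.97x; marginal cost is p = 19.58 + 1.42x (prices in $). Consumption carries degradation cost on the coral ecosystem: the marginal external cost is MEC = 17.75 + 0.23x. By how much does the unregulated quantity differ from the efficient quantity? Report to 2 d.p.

Market equilibrium (private): 19.58 + 1.42x = 242.37 - 1.97x → x_m = 65.7198.
Social marginal benefit = demand − MEC = 224.62 - 2.20x.
Set SMB = MC: 224.62 - 2.20x = 19.58 + 1.42x → x* = 56.6409.
Gap = |65.7198 − 56.6409| = 9.0789.

9.08 units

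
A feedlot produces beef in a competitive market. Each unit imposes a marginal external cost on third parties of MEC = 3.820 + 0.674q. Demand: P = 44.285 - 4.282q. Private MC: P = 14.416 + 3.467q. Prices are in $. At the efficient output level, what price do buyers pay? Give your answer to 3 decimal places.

P = $31.042

Social marginal cost = private MC + MEC = 18.236 + 4.141q.
Set SMC = demand: 18.236 + 4.141q = 44.285 - 4.282q → q* = 3.0926.
Consumer price on the demand curve at q*: 44.285 − 4.282×3.0926 = 31.0425.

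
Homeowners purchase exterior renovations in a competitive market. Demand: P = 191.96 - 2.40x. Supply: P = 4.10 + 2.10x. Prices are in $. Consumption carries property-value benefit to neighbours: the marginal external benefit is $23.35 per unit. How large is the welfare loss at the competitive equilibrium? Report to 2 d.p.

DWL = $60.58

Market equilibrium (private): 4.10 + 2.10x = 191.96 - 2.40x → x_m = 41.7467.
Social marginal benefit = demand + MEB = 215.31 - 2.40x.
Set SMB = MC: 215.31 - 2.40x = 4.10 + 2.10x → x* = 46.9356.
The welfare-loss triangle has base |x_m − x*| and height MEB(x_m) (the vertical gap between SMB and MC is zero at x* and MEB at x_m).
DWL = ½ × 5.1889 × 23.3500 = 60.5804.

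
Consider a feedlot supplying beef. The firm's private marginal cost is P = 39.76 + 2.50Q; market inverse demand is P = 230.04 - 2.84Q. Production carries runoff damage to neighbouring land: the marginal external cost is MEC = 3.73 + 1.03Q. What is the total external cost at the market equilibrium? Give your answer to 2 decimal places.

786.81

Market equilibrium (private): 39.76 + 2.50Q = 230.04 - 2.84Q → Q_m = 35.6330.
Total external cost = ∫₀^{Q_m} (3.73 + 1.03Q) dQ = 3.73×35.6330 + ½×1.03×35.6330² = 786.8121.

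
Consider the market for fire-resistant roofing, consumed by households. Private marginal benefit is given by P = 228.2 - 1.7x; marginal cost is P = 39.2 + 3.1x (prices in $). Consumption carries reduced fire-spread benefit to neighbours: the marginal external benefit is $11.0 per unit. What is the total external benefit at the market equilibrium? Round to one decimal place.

Market equilibrium (private): 39.2 + 3.1x = 228.2 - 1.7x → x_m = 39.3750.
Total external benefit = MEB × x_m = 11.0 × 39.3750 = 433.1250.

$433.1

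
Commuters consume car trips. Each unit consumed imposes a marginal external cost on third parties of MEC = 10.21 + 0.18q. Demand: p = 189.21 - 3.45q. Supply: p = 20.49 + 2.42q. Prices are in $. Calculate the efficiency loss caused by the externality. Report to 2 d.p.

Market equilibrium (private): 20.49 + 2.42q = 189.21 - 3.45q → q_m = 28.7428.
Social marginal benefit = demand − MEC = 179.00 - 3.63q.
Set SMB = MC: 179.00 - 3.63q = 20.49 + 2.42q → q* = 26.2000.
The welfare-loss triangle has base |q_m − q*| and height MEC(q_m) (the vertical gap between SMB and MC is zero at q* and MEC at q_m).
DWL = ½ × 2.5428 × 15.3837 = 19.5588.

DWL = $19.56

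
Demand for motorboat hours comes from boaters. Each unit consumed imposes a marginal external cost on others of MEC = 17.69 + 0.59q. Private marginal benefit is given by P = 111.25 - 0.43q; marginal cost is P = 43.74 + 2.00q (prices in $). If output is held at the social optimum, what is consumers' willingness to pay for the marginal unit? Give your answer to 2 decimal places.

Social marginal benefit = demand − MEC = 93.56 - 1.02q.
Set SMB = MC: 93.56 - 1.02q = 43.74 + 2.00q → q* = 16.4967.
Consumer price on the demand curve at q*: 111.25 − 0.43×16.4967 = 104.1564.

P = $104.16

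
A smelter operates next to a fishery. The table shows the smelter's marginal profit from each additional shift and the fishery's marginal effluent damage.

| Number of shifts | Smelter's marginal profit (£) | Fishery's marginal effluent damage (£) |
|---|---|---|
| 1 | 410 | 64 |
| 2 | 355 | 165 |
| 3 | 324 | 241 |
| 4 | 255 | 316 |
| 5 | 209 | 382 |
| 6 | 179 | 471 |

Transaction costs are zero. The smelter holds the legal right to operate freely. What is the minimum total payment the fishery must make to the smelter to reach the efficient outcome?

£643

Left alone the smelter would choose level 6 (marginal profit stays positive).
Efficient level: k* = 3 (marginal profit ≥ marginal effluent damage through 3).
The fishery must at least cover the smelter's forgone profit from cutting 6→3: 255 + 209 + 179 = 643.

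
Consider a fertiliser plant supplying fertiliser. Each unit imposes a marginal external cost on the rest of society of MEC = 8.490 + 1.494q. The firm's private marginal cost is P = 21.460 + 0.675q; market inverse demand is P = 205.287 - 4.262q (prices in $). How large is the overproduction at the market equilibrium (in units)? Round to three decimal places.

9.970 units

Market equilibrium (private): 21.460 + 0.675q = 205.287 - 4.262q → q_m = 37.2346.
Social marginal cost = private MC + MEC = 29.950 + 2.169q.
Set SMC = demand: 29.950 + 2.169q = 205.287 - 4.262q → q* = 27.2643.
Gap = |37.2346 − 27.2643| = 9.9703.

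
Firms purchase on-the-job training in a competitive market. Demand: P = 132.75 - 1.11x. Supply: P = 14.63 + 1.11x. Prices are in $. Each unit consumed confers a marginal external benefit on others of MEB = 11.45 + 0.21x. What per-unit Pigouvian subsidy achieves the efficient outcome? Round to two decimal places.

Social marginal benefit = demand + MEB = 144.20 - 0.90x.
Set SMB = MC: 144.20 - 0.90x = 14.63 + 1.11x → x* = 64.4627.
The Pigouvian subsidy equals MEB at x*: 11.45 + 0.21×64.4627 = 24.9872.

subsidy = $24.99 per unit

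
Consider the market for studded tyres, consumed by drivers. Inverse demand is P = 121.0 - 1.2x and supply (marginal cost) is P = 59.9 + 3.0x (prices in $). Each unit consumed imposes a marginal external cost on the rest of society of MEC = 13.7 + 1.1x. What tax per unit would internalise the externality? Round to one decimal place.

Social marginal benefit = demand − MEC = 107.3 - 2.3x.
Set SMB = MC: 107.3 - 2.3x = 59.9 + 3.0x → x* = 8.9434.
The Pigouvian tax equals MEC at x*: 13.7 + 1.1×8.9434 = 23.5377.

tax = $23.5 per unit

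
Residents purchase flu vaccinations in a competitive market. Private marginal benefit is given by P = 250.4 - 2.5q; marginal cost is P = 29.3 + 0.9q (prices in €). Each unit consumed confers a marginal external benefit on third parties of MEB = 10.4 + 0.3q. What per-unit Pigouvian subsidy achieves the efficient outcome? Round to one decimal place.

subsidy = €32.8 per unit

Social marginal benefit = demand + MEB = 260.8 - 2.2q.
Set SMB = MC: 260.8 - 2.2q = 29.3 + 0.9q → q* = 74.6774.
The Pigouvian subsidy equals MEB at q*: 10.4 + 0.3×74.6774 = 32.8032.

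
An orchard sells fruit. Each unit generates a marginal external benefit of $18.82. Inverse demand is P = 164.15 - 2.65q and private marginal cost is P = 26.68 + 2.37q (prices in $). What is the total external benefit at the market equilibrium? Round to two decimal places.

$515.38

Market equilibrium (private): 26.68 + 2.37q = 164.15 - 2.65q → q_m = 27.3845.
Total external benefit = MEB × q_m = 18.82 × 27.3845 = 515.3763.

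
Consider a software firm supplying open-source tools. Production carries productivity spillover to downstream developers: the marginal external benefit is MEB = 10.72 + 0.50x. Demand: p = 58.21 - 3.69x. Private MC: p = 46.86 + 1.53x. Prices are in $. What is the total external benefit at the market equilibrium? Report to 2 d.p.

$24.49

Market equilibrium (private): 46.86 + 1.53x = 58.21 - 3.69x → x_m = 2.1743.
Total external benefit = ∫₀^{x_m} (10.72 + 0.50x) dx = 10.72×2.1743 + ½×0.50×2.1743² = 24.4904.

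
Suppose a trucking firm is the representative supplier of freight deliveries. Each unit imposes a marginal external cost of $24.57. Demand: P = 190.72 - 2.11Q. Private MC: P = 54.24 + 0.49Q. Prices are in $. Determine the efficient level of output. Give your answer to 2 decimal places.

Q* = 43.04

Social marginal cost = private MC + MEC = 78.81 + 0.49Q.
Set SMC = demand: 78.81 + 0.49Q = 190.72 - 2.11Q → Q* = 43.0423.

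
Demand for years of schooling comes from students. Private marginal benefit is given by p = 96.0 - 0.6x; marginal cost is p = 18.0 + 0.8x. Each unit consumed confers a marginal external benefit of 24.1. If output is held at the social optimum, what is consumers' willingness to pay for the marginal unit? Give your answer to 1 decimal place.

P = 52.2

Social marginal benefit = demand + MEB = 120.1 - 0.6x.
Set SMB = MC: 120.1 - 0.6x = 18.0 + 0.8x → x* = 72.9286.
Consumer price on the demand curve at x*: 96.0 − 0.6×72.9286 = 52.2428.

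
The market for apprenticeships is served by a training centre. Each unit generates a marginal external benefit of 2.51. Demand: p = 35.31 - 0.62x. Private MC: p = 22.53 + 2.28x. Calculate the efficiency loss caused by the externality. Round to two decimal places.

Market equilibrium (private): 22.53 + 2.28x = 35.31 - 0.62x → x_m = 4.4069.
Social marginal cost = private MC − MEB = 20.02 + 2.28x.
Set SMC = demand: 20.02 + 2.28x = 35.31 - 0.62x → x* = 5.2724.
The loss is the area between SMC and demand from x* to x_m; with linear curves that's a triangle of height MEB(x_m).
DWL = ½ × 0.8655 × 2.5100 = 1.0862.

DWL = 1.09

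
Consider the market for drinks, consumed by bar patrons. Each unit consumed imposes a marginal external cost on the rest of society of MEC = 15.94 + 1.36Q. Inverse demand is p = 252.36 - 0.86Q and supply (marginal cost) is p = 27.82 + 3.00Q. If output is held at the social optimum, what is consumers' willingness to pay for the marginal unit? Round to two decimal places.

Social marginal benefit = demand − MEC = 236.42 - 2.22Q.
Set SMB = MC: 236.42 - 2.22Q = 27.82 + 3.00Q → Q* = 39.9617.
Consumer price on the demand curve at Q*: 252.36 − 0.86×39.9617 = 217.9929.

P = 217.99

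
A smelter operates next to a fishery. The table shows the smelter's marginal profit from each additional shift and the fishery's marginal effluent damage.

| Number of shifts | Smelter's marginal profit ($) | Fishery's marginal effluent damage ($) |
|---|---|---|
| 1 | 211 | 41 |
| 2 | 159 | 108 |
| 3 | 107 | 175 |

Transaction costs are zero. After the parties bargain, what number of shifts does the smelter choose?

Bargaining reaches the level where marginal profit last exceeds marginal effluent damage.
That holds through level 2 (159 ≥ 108) but not at 3 (107 < 175).

2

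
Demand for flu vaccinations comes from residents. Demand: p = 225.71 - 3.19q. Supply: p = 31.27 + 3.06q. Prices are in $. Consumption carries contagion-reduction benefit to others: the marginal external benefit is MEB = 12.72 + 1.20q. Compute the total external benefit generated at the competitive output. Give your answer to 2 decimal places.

$976.44

Market equilibrium (private): 31.27 + 3.06q = 225.71 - 3.19q → q_m = 31.1104.
Total external benefit = ∫₀^{q_m} (12.72 + 1.20q) dq = 12.72×31.1104 + ½×1.20×31.1104² = 976.4385.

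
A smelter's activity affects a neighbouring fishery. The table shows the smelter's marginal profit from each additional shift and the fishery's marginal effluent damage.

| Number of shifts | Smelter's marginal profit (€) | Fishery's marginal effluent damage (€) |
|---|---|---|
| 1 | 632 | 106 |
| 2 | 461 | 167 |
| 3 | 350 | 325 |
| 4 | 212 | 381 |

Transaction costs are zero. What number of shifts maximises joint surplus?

3

Bargaining reaches the level where marginal profit last exceeds marginal effluent damage.
That holds through level 3 (350 ≥ 325) but not at 4 (212 < 381).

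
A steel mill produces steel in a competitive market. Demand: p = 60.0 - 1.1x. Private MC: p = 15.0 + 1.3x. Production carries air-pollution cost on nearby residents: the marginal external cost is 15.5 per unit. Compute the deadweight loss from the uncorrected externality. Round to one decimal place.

Market equilibrium (private): 15.0 + 1.3x = 60.0 - 1.1x → x_m = 18.7500.
Social marginal cost = private MC + MEC = 30.5 + 1.3x.
Set SMC = demand: 30.5 + 1.3x = 60.0 - 1.1x → x* = 12.2917.
The loss is the area between SMC and demand from x* to x_m; with linear curves that's a triangle of height MEC(x_m).
DWL = ½ × 6.4583 × 15.5000 = 50.0518.

DWL = 50.1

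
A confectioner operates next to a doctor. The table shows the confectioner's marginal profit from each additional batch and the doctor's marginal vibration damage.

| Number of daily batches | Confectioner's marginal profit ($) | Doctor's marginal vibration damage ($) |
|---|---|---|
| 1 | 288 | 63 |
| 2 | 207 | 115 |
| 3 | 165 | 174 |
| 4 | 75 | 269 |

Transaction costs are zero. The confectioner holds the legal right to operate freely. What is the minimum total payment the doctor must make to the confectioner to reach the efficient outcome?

$240

Left alone the confectioner would choose level 4 (marginal profit stays positive).
Efficient level: k* = 2 (marginal profit ≥ marginal vibration damage through 2).
The doctor must at least cover the confectioner's forgone profit from cutting 4→2: 165 + 75 = 240.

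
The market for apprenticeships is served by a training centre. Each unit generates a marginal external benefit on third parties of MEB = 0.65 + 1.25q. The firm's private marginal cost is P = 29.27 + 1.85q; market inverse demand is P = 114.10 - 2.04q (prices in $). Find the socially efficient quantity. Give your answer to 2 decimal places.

Social marginal cost = private MC − MEB = 28.62 + 0.60q.
Set SMC = demand: 28.62 + 0.60q = 114.10 - 2.04q → q* = 32.3788.

q* = 32.38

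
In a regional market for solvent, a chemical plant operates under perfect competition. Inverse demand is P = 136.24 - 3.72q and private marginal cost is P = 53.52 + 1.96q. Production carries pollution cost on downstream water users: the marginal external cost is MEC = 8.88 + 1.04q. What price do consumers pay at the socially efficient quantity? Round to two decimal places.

Social marginal cost = private MC + MEC = 62.40 + 3.00q.
Set SMC = demand: 62.40 + 3.00q = 136.24 - 3.72q → q* = 10.9881.
Consumer price on the demand curve at q*: 136.24 − 3.72×10.9881 = 95.3643.

P = 95.36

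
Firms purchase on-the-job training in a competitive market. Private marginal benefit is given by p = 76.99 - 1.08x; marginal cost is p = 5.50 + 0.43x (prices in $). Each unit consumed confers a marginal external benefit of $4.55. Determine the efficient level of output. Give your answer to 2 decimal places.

x* = 50.36

Social marginal benefit = demand + MEB = 81.54 - 1.08x.
Set SMB = MC: 81.54 - 1.08x = 5.50 + 0.43x → x* = 50.3576.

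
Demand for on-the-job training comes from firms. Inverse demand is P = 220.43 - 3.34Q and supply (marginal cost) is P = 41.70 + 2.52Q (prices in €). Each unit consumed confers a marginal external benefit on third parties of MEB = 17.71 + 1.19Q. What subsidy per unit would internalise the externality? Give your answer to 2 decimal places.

Social marginal benefit = demand + MEB = 238.14 - 2.15Q.
Set SMB = MC: 238.14 - 2.15Q = 41.70 + 2.52Q → Q* = 42.0642.
The Pigouvian subsidy equals MEB at Q*: 17.71 + 1.19×42.0642 = 67.7664.

subsidy = €67.77 per unit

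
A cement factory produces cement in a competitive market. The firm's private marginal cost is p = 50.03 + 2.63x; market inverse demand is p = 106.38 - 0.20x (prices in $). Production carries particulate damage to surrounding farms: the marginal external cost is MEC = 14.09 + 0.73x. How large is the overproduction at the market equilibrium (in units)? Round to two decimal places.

Market equilibrium (private): 50.03 + 2.63x = 106.38 - 0.20x → x_m = 19.9117.
Social marginal cost = private MC + MEC = 64.12 + 3.36x.
Set SMC = demand: 64.12 + 3.36x = 106.38 - 0.20x → x* = 11.8708.
Gap = |19.9117 − 11.8708| = 8.0409.

8.04 units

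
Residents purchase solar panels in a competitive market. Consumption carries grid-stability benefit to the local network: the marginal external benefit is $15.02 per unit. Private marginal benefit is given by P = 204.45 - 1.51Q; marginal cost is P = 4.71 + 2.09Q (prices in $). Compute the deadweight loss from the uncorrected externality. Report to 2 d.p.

DWL = $31.33

Market equilibrium (private): 4.71 + 2.09Q = 204.45 - 1.51Q → Q_m = 55.4833.
Social marginal benefit = demand + MEB = 219.47 - 1.51Q.
Set SMB = MC: 219.47 - 1.51Q = 4.71 + 2.09Q → Q* = 59.6556.
Between Q* and Q_m the wedge SMB − MC runs linearly from 0 to MEB(Q_m), so the loss is a triangle.
DWL = ½ × 4.1723 × 15.0200 = 31.3340.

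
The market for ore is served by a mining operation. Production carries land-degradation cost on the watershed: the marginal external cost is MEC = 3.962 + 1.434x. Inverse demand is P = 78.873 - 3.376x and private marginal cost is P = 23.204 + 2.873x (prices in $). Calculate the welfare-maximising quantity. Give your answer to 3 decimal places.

x* = 6.730

Social marginal cost = private MC + MEC = 27.166 + 4.307x.
Set SMC = demand: 27.166 + 4.307x = 78.873 - 3.376x → x* = 6.7301.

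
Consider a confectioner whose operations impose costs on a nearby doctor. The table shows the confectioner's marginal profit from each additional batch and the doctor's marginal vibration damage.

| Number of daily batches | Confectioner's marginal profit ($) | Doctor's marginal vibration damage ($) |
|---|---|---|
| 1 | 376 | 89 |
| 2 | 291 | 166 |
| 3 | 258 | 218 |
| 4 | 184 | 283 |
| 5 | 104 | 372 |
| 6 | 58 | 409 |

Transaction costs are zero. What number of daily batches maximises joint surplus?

Bargaining reaches the level where marginal profit last exceeds marginal vibration damage.
That holds through level 3 (258 ≥ 218) but not at 4 (184 < 283).

3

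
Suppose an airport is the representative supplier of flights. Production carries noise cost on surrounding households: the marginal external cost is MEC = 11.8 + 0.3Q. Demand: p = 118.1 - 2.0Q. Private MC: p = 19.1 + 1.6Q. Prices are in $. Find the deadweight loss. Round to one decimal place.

Market equilibrium (private): 19.1 + 1.6Q = 118.1 - 2.0Q → Q_m = 27.5000.
Social marginal cost = private MC + MEC = 30.9 + 1.9Q.
Set SMC = demand: 30.9 + 1.9Q = 118.1 - 2.0Q → Q* = 22.3590.
Height of the DWL triangle at Q_m is SMC(Q_m) − demand(Q_m) = MEC(Q_m) = 20.0500.
DWL = ½ × 5.1410 × 20.0500 = 51.5385.

DWL = $51.5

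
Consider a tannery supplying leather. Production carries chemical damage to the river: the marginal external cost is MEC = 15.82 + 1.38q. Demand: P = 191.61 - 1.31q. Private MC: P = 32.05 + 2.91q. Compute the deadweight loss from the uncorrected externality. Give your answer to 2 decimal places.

DWL = 412.84

Market equilibrium (private): 32.05 + 2.91q = 191.61 - 1.31q → q_m = 37.8104.
Social marginal cost = private MC + MEC = 47.87 + 4.29q.
Set SMC = demand: 47.87 + 4.29q = 191.61 - 1.31q → q* = 25.6679.
Height of the DWL triangle at q_m is SMC(q_m) − demand(q_m) = MEC(q_m) = 67.9984.
DWL = ½ × 12.1425 × 67.9984 = 412.8353.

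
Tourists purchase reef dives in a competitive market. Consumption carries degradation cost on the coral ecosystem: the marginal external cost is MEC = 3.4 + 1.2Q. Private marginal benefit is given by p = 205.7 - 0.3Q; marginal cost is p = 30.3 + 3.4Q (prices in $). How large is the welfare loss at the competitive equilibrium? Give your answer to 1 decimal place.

DWL = $370.9

Market equilibrium (private): 30.3 + 3.4Q = 205.7 - 0.3Q → Q_m = 47.4054.
Social marginal benefit = demand − MEC = 202.3 - 1.5Q.
Set SMB = MC: 202.3 - 1.5Q = 30.3 + 3.4Q → Q* = 35.1020.
Between Q* and Q_m the wedge MC − SMB runs linearly from 0 to MEC(Q_m), so the loss is a triangle.
DWL = ½ × 12.3034 × 60.2865 = 370.8645.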